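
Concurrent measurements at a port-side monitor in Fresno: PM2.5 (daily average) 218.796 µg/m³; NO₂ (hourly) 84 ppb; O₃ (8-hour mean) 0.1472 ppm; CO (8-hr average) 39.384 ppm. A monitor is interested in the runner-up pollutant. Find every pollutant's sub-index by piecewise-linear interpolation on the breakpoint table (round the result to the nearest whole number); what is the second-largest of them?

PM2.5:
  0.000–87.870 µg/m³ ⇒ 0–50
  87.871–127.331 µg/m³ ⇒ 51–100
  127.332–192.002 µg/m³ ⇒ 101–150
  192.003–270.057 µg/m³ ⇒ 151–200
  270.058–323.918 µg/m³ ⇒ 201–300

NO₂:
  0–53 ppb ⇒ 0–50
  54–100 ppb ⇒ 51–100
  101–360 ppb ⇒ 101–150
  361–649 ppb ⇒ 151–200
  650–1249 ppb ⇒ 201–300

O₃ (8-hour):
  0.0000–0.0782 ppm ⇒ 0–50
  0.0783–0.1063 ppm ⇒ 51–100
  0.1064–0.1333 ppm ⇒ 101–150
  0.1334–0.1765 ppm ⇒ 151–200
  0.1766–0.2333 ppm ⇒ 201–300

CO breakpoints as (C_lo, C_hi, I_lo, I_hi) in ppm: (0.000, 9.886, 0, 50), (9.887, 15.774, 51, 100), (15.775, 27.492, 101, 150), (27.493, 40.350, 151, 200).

PM2.5: row 192.003–270.057 (AQI 151–200). (200−151)·(218.796−192.003)/(270.057−192.003) + 151 = 49·26.793/78.054 + 151 ≈ 167.82 → 168.
NO₂: 84 lies in 54–100, so I_lo=51, I_hi=100, C_lo=54, C_hi=100.
(100−51)/(100−54) × (84−54) + 51 = 49/46 × 30 + 51 ≈ 82.96 → 83.
O₃: 0.1472 lies in 0.1334–0.1765, so I_lo=151, I_hi=200, C_lo=0.1334, C_hi=0.1765.
(200−151)/(0.1765−0.1334) × (0.1472−0.1334) + 151 = 49/0.0431 × 0.0138 + 151 ≈ 166.69 → 167.
CO 39.384: bracket 27.493–40.350 → index 151–200; slope 49/12.857, offset 11.891.
AQI = 151 + 49/12.857·11.891 ≈ 196.32 ⇒ 196.
Sub-indices: PM2.5→168, NO₂→83, O₃→167, CO→196. Ranked high→low: 196, 168, 167, 83. Second-highest sub-index = 168.

168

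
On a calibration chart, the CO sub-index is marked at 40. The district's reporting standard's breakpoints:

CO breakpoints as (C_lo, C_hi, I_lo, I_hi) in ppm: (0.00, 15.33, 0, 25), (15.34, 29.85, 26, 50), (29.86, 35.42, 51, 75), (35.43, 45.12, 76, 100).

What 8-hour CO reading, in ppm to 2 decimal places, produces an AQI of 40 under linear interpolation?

AQI 40 lies in the 26–50 band, which corresponds to 15.34–29.85 ppm.
C = 15.34 + (40−26)×(29.85−15.34)/(50−26) = 15.34 + 14×14.51/24 ≈ 23.8042 ppm → 23.80 ppm to 2 dp.

23.80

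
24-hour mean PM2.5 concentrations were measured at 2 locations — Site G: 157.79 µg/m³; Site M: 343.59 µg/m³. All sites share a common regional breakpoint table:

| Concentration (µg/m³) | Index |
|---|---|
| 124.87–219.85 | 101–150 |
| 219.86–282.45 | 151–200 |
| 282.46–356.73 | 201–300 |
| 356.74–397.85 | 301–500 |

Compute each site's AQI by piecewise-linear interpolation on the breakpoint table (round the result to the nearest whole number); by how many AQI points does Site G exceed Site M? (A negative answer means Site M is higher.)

Site G: 157.79 ∈ [124.87, 219.85] ↔ index [101, 150].
101 + (157.79−124.87)·(150−101)/(219.85−124.87) = 101 + 32.92·49/94.98 ≈ 117.98, so AQI = 118.
Site M: 343.59 lies in 282.46–356.73, so I_lo=201, I_hi=300, C_lo=282.46, C_hi=356.73.
(300−201)/(356.73−282.46) × (343.59−282.46) + 201 = 99/74.27 × 61.13 + 201 ≈ 282.48 → 282.
AQIs: Site G=118, Site M=282. Site G (118) − Site M (282) = -164.

-164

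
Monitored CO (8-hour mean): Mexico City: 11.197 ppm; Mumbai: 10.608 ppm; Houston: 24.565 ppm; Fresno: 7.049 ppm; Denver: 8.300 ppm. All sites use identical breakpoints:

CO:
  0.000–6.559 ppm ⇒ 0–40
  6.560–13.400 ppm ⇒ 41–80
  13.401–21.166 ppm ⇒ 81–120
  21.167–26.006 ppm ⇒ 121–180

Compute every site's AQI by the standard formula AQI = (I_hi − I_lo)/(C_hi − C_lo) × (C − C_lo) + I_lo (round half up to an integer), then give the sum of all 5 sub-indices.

388

Mexico City: 11.197 lies in 6.560–13.400, so I_lo=41, I_hi=80, C_lo=6.560, C_hi=13.400.
(80−41)/(13.400−6.560) × (11.197−6.560) + 41 = 39/6.840 × 4.637 + 41 ≈ 67.44 → 67.
Mumbai: 10.608 lies in 6.560–13.400, so I_lo=41, I_hi=80, C_lo=6.560, C_hi=13.400.
(80−41)/(13.400−6.560) × (10.608−6.560) + 41 = 39/6.840 × 4.048 + 41 ≈ 64.08 → 64.
Houston: 24.565 lies in 21.167–26.006, so I_lo=121, I_hi=180, C_lo=21.167, C_hi=26.006.
(180−121)/(26.006−21.167) × (24.565−21.167) + 121 = 59/4.839 × 3.398 + 121 ≈ 162.43 → 162.
Fresno 7.049: bracket 6.560–13.400 → index 41–80; slope 39/6.840, offset 0.489.
AQI = 41 + 39/6.840·0.489 ≈ 43.79 ⇒ 44.
Denver: row 6.560–13.400 (AQI 41–80). (80−41)·(8.300−6.560)/(13.400−6.560) + 41 = 39·1.740/6.840 + 41 ≈ 50.92 → 51.
AQIs: Mexico City=67, Mumbai=64, Houston=162, Fresno=44, Denver=51. Sum = 67 + 64 + 162 + 44 + 51 = 388.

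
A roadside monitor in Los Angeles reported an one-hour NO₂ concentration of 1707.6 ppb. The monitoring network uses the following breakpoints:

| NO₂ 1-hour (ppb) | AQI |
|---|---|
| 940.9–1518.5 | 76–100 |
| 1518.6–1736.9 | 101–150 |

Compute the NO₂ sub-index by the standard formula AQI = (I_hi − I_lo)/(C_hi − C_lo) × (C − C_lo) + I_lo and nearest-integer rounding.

NO₂ 1707.6: bracket 1518.6–1736.9 → index 101–150; slope 49/218.3, offset 189.0.
AQI = 101 + 49/218.3·189.0 ≈ 143.42 ⇒ 143.

143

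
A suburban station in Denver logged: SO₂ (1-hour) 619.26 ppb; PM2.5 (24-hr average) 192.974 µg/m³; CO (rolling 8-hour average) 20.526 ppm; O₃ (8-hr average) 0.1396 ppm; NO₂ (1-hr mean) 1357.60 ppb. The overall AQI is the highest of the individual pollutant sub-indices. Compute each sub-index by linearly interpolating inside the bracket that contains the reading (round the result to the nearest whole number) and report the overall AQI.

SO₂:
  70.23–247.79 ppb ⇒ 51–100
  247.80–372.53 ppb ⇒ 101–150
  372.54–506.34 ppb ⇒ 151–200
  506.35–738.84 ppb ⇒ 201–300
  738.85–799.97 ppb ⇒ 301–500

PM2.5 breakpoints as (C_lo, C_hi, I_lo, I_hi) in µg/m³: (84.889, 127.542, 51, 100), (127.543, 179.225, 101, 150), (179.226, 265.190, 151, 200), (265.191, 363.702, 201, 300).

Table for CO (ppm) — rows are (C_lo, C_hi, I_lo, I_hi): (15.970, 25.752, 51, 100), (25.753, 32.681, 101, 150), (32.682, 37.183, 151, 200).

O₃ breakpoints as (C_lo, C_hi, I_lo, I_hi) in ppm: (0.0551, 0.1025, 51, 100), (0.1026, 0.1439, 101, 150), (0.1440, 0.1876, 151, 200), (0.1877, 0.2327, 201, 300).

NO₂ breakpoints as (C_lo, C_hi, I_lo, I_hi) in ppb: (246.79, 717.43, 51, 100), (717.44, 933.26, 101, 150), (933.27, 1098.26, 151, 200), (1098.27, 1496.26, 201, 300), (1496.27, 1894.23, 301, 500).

266

SO₂ 619.26: bracket 506.35–738.84 → index 201–300; slope 99/232.49, offset 112.91.
AQI = 201 + 99/232.49·112.91 ≈ 249.08 ⇒ 249.
PM2.5: row 179.226–265.190 (AQI 151–200). (200−151)·(192.974−179.226)/(265.190−179.226) + 151 = 49·13.748/85.964 + 151 ≈ 158.84 → 159.
CO: 20.526 ∈ [15.970, 25.752] ↔ index [51, 100].
51 + (20.526−15.970)·(100−51)/(25.752−15.970) = 51 + 4.556·49/9.782 ≈ 73.82, so AQI = 74.
O₃: 0.1396 ∈ [0.1026, 0.1439] ↔ index [101, 150].
101 + (0.1396−0.1026)·(150−101)/(0.1439−0.1026) = 101 + 0.0370·49/0.0413 ≈ 144.90, so AQI = 145.
NO₂ 1357.60: bracket 1098.27–1496.26 → index 201–300; slope 99/397.99, offset 259.33.
AQI = 201 + 99/397.99·259.33 ≈ 265.51 ⇒ 266.
Sub-indices: SO₂→249, PM2.5→159, CO→74, O₃→145, NO₂→266. Overall AQI = max = 266; dominant pollutant is NO₂.
AQI 266: Very Unhealthy.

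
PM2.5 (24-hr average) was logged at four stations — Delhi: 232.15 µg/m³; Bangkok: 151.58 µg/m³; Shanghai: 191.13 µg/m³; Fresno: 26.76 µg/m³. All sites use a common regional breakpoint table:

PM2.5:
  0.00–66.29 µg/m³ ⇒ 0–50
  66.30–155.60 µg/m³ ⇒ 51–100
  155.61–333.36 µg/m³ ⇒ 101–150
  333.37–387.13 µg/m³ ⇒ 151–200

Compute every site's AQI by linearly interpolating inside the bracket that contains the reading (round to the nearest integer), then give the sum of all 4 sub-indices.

Delhi: 232.15 lies in 155.61–333.36, so I_lo=101, I_hi=150, C_lo=155.61, C_hi=333.36.
(150−101)/(333.36−155.61) × (232.15−155.61) + 101 = 49/177.75 × 76.54 + 101 ≈ 122.10 → 122.
Bangkok 151.58: bracket 66.30–155.60 → index 51–100; slope 49/89.30, offset 85.28.
AQI = 51 + 49/89.30·85.28 ≈ 97.79 ⇒ 98.
Shanghai: row 155.61–333.36 (AQI 101–150). (150−101)·(191.13−155.61)/(333.36−155.61) + 101 = 49·35.52/177.75 + 101 ≈ 110.79 → 111.
Fresno 26.76: bracket 0.00–66.29 → index 0–50; slope 50/66.29, offset 26.76.
AQI = 0 + 50/66.29·26.76 ≈ 20.18 ⇒ 20.
AQIs: Delhi=122, Bangkok=98, Shanghai=111, Fresno=20. Sum = 122 + 98 + 111 + 20 = 351.

351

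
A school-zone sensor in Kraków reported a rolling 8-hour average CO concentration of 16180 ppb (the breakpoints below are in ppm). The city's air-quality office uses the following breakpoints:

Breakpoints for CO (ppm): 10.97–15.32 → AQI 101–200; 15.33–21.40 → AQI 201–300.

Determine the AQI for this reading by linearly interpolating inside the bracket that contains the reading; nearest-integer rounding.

215

Convert: 16180 ppb = 16.18 ppm.
CO: row 15.33–21.40 (AQI 201–300). (300−201)·(16.18−15.33)/(21.40−15.33) + 201 = 99·0.85/6.07 + 201 ≈ 214.86 → 215.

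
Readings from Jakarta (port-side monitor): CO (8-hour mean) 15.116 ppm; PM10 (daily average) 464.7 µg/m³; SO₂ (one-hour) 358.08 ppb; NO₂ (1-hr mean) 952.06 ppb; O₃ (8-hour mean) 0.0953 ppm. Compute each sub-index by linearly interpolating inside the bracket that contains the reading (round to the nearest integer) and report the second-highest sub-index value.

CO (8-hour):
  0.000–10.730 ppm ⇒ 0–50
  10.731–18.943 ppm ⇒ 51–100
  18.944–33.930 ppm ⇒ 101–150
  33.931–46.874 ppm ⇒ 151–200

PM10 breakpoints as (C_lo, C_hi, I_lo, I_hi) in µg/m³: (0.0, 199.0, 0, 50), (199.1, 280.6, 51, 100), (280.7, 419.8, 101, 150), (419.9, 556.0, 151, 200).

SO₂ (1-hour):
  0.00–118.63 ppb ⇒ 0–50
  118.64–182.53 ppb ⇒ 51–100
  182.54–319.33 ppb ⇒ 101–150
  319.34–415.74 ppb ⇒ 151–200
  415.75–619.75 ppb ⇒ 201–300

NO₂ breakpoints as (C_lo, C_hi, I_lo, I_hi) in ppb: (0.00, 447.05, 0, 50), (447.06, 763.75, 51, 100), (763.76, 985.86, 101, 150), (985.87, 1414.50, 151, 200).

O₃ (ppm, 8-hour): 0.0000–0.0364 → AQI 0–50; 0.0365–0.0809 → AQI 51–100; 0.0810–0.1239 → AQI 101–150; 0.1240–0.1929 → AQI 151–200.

167

CO: 15.116 ∈ [10.731, 18.943] ↔ index [51, 100].
51 + (15.116−10.731)·(100−51)/(18.943−10.731) = 51 + 4.385·49/8.212 ≈ 77.16, so AQI = 77.
PM10 464.7: bracket 419.9–556.0 → index 151–200; slope 49/136.1, offset 44.8.
AQI = 151 + 49/136.1·44.8 ≈ 167.13 ⇒ 167.
SO₂ 358.08: bracket 319.34–415.74 → index 151–200; slope 49/96.40, offset 38.74.
AQI = 151 + 49/96.40·38.74 ≈ 170.69 ⇒ 171.
NO₂: 952.06 lies in 763.76–985.86, so I_lo=101, I_hi=150, C_lo=763.76, C_hi=985.86.
(150−101)/(985.86−763.76) × (952.06−763.76) + 101 = 49/222.10 × 188.30 + 101 ≈ 142.54 → 143.
O₃: row 0.0810–0.1239 (AQI 101–150). (150−101)·(0.0953−0.0810)/(0.1239−0.0810) + 101 = 49·0.0143/0.0429 + 101 ≈ 117.33 → 117.
Sub-indices: CO→77, PM10→167, SO₂→171, NO₂→143, O₃→117. Ranked high→low: 171, 167, 143, 117, 77. Second-highest sub-index = 167.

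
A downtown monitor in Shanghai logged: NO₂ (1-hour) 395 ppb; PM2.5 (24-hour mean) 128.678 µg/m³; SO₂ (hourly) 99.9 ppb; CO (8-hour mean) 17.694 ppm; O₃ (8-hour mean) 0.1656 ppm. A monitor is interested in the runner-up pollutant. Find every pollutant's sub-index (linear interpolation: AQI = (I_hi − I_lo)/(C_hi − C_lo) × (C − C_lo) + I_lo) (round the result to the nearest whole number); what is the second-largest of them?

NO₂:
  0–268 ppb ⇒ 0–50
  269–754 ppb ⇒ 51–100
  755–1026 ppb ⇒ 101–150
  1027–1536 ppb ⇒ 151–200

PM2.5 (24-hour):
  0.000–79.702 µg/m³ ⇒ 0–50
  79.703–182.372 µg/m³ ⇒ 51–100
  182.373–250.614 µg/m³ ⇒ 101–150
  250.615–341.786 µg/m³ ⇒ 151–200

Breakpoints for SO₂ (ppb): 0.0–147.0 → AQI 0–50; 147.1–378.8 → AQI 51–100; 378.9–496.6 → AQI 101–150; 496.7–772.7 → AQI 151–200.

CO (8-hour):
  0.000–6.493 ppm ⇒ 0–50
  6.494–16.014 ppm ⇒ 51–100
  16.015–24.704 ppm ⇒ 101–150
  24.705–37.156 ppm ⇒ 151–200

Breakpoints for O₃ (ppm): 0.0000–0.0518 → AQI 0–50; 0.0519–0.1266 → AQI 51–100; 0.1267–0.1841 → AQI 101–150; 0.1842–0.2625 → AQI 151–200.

110

NO₂ 395: bracket 269–754 → index 51–100; slope 49/485, offset 126.
AQI = 51 + 49/485·126 ≈ 63.73 ⇒ 64.
PM2.5: 128.678 lies in 79.703–182.372, so I_lo=51, I_hi=100, C_lo=79.703, C_hi=182.372.
(100−51)/(182.372−79.703) × (128.678−79.703) + 51 = 49/102.669 × 48.975 + 51 ≈ 74.37 → 74.
SO₂: row 0.0–147.0 (AQI 0–50). (50−0)·(99.9−0.0)/(147.0−0.0) + 0 = 50·99.9/147.0 + 0 ≈ 33.98 → 34.
CO: 17.694 lies in 16.015–24.704, so I_lo=101, I_hi=150, C_lo=16.015, C_hi=24.704.
(150−101)/(24.704−16.015) × (17.694−16.015) + 101 = 49/8.689 × 1.679 + 101 ≈ 110.47 → 110.
O₃ 0.1656: bracket 0.1267–0.1841 → index 101–150; slope 49/0.0574, offset 0.0389.
AQI = 101 + 49/0.0574·0.0389 ≈ 134.21 ⇒ 134.
Sub-indices: NO₂→64, PM2.5→74, SO₂→34, CO→110, O₃→134. Ranked high→low: 134, 110, 74, 64, 34. Second-highest sub-index = 110.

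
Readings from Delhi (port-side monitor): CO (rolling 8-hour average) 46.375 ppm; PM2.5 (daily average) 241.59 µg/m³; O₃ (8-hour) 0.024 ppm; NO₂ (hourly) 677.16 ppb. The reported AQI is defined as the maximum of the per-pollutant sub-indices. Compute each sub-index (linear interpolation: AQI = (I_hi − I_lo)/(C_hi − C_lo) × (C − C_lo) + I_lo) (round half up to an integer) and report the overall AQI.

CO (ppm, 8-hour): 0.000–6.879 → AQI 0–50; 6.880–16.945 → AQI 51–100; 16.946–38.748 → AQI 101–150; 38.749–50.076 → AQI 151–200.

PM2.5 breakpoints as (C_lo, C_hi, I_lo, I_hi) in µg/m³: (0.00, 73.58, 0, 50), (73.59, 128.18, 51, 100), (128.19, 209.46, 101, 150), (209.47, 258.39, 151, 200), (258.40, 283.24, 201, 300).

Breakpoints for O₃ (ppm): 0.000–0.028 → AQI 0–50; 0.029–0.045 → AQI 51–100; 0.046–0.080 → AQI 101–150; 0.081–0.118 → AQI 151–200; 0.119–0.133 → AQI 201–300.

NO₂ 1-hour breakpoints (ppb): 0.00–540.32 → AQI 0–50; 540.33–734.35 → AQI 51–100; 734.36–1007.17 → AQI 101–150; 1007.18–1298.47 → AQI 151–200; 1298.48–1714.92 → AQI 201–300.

184

CO: 46.375 lies in 38.749–50.076, so I_lo=151, I_hi=200, C_lo=38.749, C_hi=50.076.
(200−151)/(50.076−38.749) × (46.375−38.749) + 151 = 49/11.327 × 7.626 + 151 ≈ 183.99 → 184.
PM2.5: 241.59 lies in 209.47–258.39, so I_lo=151, I_hi=200, C_lo=209.47, C_hi=258.39.
(200−151)/(258.39−209.47) × (241.59−209.47) + 151 = 49/48.92 × 32.12 + 151 ≈ 183.17 → 183.
O₃: row 0.000–0.028 (AQI 0–50). (50−0)·(0.024−0.000)/(0.028−0.000) + 0 = 50·0.024/0.028 + 0 ≈ 42.86 → 43.
NO₂: 677.16 lies in 540.33–734.35, so I_lo=51, I_hi=100, C_lo=540.33, C_hi=734.35.
(100−51)/(734.35−540.33) × (677.16−540.33) + 51 = 49/194.02 × 136.83 + 51 ≈ 85.56 → 86.
Sub-indices: CO→184, PM2.5→183, O₃→43, NO₂→86. Overall AQI = max = 184; dominant pollutant is CO.
AQI 184: Unhealthy.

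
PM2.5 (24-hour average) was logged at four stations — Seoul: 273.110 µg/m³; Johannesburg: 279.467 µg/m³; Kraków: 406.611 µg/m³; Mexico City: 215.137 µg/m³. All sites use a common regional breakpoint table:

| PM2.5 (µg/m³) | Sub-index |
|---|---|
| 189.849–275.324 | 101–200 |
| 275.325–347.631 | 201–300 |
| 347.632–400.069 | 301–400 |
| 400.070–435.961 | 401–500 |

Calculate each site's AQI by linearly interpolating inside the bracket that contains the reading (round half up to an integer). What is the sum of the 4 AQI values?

953

Seoul: 273.110 ∈ [189.849, 275.324] ↔ index [101, 200].
101 + (273.110−189.849)·(200−101)/(275.324−189.849) = 101 + 83.261·99/85.475 ≈ 197.44, so AQI = 197.
Johannesburg 279.467: bracket 275.325–347.631 → index 201–300; slope 99/72.306, offset 4.142.
AQI = 201 + 99/72.306·4.142 ≈ 206.67 ⇒ 207.
Kraków: 406.611 lies in 400.070–435.961, so I_lo=401, I_hi=500, C_lo=400.070, C_hi=435.961.
(500−401)/(435.961−400.070) × (406.611−400.070) + 401 = 99/35.891 × 6.541 + 401 ≈ 419.04 → 419.
Mexico City: row 189.849–275.324 (AQI 101–200). (200−101)·(215.137−189.849)/(275.324−189.849) + 101 = 99·25.288/85.475 + 101 ≈ 130.29 → 130.
AQIs: Seoul=197, Johannesburg=207, Kraków=419, Mexico City=130. Sum = 197 + 207 + 419 + 130 = 953.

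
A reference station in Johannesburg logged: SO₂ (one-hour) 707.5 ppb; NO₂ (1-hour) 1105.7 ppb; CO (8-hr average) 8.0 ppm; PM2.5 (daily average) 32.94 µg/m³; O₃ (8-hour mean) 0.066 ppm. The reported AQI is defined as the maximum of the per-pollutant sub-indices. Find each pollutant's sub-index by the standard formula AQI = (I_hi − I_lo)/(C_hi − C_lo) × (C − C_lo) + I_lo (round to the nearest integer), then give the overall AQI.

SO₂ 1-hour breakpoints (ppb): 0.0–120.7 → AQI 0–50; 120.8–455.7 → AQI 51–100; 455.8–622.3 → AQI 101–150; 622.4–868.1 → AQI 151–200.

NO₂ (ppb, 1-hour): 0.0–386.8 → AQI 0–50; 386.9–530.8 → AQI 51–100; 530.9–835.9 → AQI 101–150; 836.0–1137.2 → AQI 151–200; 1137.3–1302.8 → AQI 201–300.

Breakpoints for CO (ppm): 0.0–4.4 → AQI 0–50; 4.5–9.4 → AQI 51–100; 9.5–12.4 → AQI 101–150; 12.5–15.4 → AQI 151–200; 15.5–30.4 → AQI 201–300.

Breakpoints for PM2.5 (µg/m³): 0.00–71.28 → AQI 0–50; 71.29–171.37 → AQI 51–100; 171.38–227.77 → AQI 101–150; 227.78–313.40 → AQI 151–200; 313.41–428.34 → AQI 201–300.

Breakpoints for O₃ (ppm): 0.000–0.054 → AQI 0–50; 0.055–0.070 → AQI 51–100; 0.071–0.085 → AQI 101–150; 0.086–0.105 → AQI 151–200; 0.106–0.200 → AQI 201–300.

195

SO₂: 707.5 lies in 622.4–868.1, so I_lo=151, I_hi=200, C_lo=622.4, C_hi=868.1.
(200−151)/(868.1−622.4) × (707.5−622.4) + 151 = 49/245.7 × 85.1 + 151 ≈ 167.97 → 168.
NO₂ 1105.7: bracket 836.0–1137.2 → index 151–200; slope 49/301.2, offset 269.7.
AQI = 151 + 49/301.2·269.7 ≈ 194.88 ⇒ 195.
CO: 8.0 lies in 4.5–9.4, so I_lo=51, I_hi=100, C_lo=4.5, C_hi=9.4.
(100−51)/(9.4−4.5) × (8.0−4.5) + 51 = 49/4.9 × 3.5 + 51 ≈ 86.00 → 86.
PM2.5: row 0.00–71.28 (AQI 0–50). (50−0)·(32.94−0.00)/(71.28−0.00) + 0 = 50·32.94/71.28 + 0 ≈ 23.11 → 23.
O₃ 0.066: bracket 0.055–0.070 → index 51–100; slope 49/0.015, offset 0.011.
AQI = 51 + 49/0.015·0.011 ≈ 86.93 ⇒ 87.
Sub-indices: SO₂→168, NO₂→195, CO→86, PM2.5→23, O₃→87. Overall AQI = max = 195; dominant pollutant is NO₂.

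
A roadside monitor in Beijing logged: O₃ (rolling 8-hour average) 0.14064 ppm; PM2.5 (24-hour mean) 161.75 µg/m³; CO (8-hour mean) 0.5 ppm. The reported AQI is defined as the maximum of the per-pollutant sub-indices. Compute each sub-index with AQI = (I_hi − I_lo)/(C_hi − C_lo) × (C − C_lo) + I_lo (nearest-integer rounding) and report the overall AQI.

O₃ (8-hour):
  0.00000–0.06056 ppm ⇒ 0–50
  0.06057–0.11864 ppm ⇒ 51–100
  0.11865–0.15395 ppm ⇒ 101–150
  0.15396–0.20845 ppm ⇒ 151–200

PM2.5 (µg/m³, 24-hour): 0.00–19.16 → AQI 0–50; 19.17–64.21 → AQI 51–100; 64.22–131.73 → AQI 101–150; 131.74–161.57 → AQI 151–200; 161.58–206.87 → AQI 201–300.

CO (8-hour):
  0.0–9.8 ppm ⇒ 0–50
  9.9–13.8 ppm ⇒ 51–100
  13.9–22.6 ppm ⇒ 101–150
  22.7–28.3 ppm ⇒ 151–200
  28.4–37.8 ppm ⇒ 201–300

O₃: 0.14064 ∈ [0.11865, 0.15395] ↔ index [101, 150].
101 + (0.14064−0.11865)·(150−101)/(0.15395−0.11865) = 101 + 0.02199·49/0.03530 ≈ 131.52, so AQI = 132.
PM2.5: 161.75 ∈ [161.58, 206.87] ↔ index [201, 300].
201 + (161.75−161.58)·(300−201)/(206.87−161.58) = 201 + 0.17·99/45.29 ≈ 201.37, so AQI = 201.
CO: 0.5 lies in 0.0–9.8, so I_lo=0, I_hi=50, C_lo=0.0, C_hi=9.8.
(50−0)/(9.8−0.0) × (0.5−0.0) + 0 = 50/9.8 × 0.5 + 0 ≈ 2.55 → 3.
Sub-indices: O₃→132, PM2.5→201, CO→3. Overall AQI = max = 201; dominant pollutant is PM2.5.
AQI 201: Very Unhealthy.

201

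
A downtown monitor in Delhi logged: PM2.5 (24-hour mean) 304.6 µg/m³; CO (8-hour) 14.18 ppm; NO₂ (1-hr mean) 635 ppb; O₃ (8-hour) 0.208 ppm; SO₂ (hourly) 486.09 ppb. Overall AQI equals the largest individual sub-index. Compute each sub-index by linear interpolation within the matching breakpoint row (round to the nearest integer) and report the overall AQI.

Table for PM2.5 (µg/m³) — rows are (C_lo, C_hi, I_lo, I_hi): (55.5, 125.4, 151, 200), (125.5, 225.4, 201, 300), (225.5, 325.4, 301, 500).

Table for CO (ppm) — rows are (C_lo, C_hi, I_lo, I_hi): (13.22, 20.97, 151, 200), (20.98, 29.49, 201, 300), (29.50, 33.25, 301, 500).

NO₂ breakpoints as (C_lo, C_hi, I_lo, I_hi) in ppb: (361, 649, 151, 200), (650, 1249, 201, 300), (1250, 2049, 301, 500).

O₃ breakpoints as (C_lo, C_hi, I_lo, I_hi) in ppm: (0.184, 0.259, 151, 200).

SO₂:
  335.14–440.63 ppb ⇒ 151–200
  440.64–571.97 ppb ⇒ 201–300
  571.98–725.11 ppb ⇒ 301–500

PM2.5: row 225.5–325.4 (AQI 301–500). (500−301)·(304.6−225.5)/(325.4−225.5) + 301 = 199·79.1/99.9 + 301 ≈ 458.57 → 459.
CO 14.18: bracket 13.22–20.97 → index 151–200; slope 49/7.75, offset 0.96.
AQI = 151 + 49/7.75·0.96 ≈ 157.07 ⇒ 157.
NO₂: row 361–649 (AQI 151–200). (200−151)·(635−361)/(649−361) + 151 = 49·274/288 + 151 ≈ 197.62 → 198.
O₃: 0.208 ∈ [0.184, 0.259] ↔ index [151, 200].
151 + (0.208−0.184)·(200−151)/(0.259−0.184) = 151 + 0.024·49/0.075 ≈ 166.68, so AQI = 167.
SO₂ 486.09: bracket 440.64–571.97 → index 201–300; slope 99/131.33, offset 45.45.
AQI = 201 + 99/131.33·45.45 ≈ 235.26 ⇒ 235.
Sub-indices: PM2.5→459, CO→157, NO₂→198, O₃→167, SO₂→235. Overall AQI = max = 459; dominant pollutant is PM2.5.
AQI 459: Hazardous.

459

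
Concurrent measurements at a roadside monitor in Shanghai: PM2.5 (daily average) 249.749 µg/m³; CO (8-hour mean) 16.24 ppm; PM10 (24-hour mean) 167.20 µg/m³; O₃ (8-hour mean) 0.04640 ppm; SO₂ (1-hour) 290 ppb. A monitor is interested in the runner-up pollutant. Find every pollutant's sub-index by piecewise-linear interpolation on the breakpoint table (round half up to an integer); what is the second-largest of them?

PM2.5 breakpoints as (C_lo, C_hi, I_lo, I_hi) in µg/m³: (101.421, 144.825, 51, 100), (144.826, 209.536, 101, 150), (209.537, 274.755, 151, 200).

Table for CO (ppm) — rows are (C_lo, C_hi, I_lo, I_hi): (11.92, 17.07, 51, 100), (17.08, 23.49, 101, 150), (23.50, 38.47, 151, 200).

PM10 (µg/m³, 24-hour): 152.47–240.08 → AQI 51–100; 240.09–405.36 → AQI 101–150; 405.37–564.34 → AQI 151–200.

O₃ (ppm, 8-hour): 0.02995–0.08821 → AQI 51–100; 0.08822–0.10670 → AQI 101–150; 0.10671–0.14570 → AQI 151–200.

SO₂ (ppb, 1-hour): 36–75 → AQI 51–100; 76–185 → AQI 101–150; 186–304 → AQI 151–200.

PM2.5: 249.749 lies in 209.537–274.755, so I_lo=151, I_hi=200, C_lo=209.537, C_hi=274.755.
(200−151)/(274.755−209.537) × (249.749−209.537) + 151 = 49/65.218 × 40.212 + 151 ≈ 181.21 → 181.
CO: row 11.92–17.07 (AQI 51–100). (100−51)·(16.24−11.92)/(17.07−11.92) + 51 = 49·4.32/5.15 + 51 ≈ 92.10 → 92.
PM10: 167.20 lies in 152.47–240.08, so I_lo=51, I_hi=100, C_lo=152.47, C_hi=240.08.
(100−51)/(240.08−152.47) × (167.20−152.47) + 51 = 49/87.61 × 14.73 + 51 ≈ 59.24 → 59.
O₃: 0.04640 lies in 0.02995–0.08821, so I_lo=51, I_hi=100, C_lo=0.02995, C_hi=0.08821.
(100−51)/(0.08821−0.02995) × (0.04640−0.02995) + 51 = 49/0.05826 × 0.01645 + 51 ≈ 64.84 → 65.
SO₂: row 186–304 (AQI 151–200). (200−151)·(290−186)/(304−186) + 151 = 49·104/118 + 151 ≈ 194.19 → 194.
Sub-indices: PM2.5→181, CO→92, PM10→59, O₃→65, SO₂→194. Ranked high→low: 194, 181, 92, 65, 59. Second-highest sub-index = 181.

181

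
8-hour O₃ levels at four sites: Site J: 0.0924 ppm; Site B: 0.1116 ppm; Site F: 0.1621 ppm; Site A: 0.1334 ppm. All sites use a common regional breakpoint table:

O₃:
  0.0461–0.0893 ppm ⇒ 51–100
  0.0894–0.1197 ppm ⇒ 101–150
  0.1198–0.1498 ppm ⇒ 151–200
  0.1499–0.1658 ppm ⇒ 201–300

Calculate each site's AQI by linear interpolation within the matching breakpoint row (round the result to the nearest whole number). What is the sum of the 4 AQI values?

Site J: 0.0924 lies in 0.0894–0.1197, so I_lo=101, I_hi=150, C_lo=0.0894, C_hi=0.1197.
(150−101)/(0.1197−0.0894) × (0.0924−0.0894) + 101 = 49/0.0303 × 0.0030 + 101 ≈ 105.85 → 106.
Site B: 0.1116 lies in 0.0894–0.1197, so I_lo=101, I_hi=150, C_lo=0.0894, C_hi=0.1197.
(150−101)/(0.1197−0.0894) × (0.1116−0.0894) + 101 = 49/0.0303 × 0.0222 + 101 ≈ 136.90 → 137.
Site F: row 0.1499–0.1658 (AQI 201–300). (300−201)·(0.1621−0.1499)/(0.1658−0.1499) + 201 = 99·0.0122/0.0159 + 201 ≈ 276.96 → 277.
Site A: row 0.1198–0.1498 (AQI 151–200). (200−151)·(0.1334−0.1198)/(0.1498−0.1198) + 151 = 49·0.0136/0.0300 + 151 ≈ 173.21 → 173.
AQIs: Site J=106, Site B=137, Site F=277, Site A=173. Sum = 106 + 137 + 277 + 173 = 693.

693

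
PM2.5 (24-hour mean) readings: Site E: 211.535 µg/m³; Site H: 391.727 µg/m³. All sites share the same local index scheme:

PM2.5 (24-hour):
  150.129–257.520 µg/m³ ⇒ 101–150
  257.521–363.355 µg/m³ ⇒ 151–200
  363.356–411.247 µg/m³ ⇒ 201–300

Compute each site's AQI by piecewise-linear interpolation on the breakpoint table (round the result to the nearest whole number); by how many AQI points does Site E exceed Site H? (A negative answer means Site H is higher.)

Site E: 211.535 ∈ [150.129, 257.520] ↔ index [101, 150].
101 + (211.535−150.129)·(150−101)/(257.520−150.129) = 101 + 61.406·49/107.391 ≈ 129.02, so AQI = 129.
Site H: 391.727 lies in 363.356–411.247, so I_lo=201, I_hi=300, C_lo=363.356, C_hi=411.247.
(300−201)/(411.247−363.356) × (391.727−363.356) + 201 = 99/47.891 × 28.371 + 201 ≈ 259.65 → 260.
AQIs: Site E=129, Site H=260. Site E (129) − Site H (260) = -131.

-131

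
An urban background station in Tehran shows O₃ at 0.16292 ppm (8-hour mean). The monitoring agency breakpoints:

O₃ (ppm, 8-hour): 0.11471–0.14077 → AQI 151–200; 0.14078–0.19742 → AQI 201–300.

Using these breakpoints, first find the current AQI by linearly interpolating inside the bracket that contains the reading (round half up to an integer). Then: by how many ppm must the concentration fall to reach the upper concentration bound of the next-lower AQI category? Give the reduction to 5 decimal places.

O₃: 0.16292 ∈ [0.14078, 0.19742] ↔ index [201, 300].
201 + (0.16292−0.14078)·(300−201)/(0.19742−0.14078) = 201 + 0.02214·99/0.05664 ≈ 239.70, so AQI = 240.
Current AQI 240 is in the Very Unhealthy range (201–300). The next-lower category tops out at AQI 200, whose upper concentration bound is 0.14077 ppm.
Reduction needed = 0.16292 − 0.14077 = 0.02215 ppm.

0.02215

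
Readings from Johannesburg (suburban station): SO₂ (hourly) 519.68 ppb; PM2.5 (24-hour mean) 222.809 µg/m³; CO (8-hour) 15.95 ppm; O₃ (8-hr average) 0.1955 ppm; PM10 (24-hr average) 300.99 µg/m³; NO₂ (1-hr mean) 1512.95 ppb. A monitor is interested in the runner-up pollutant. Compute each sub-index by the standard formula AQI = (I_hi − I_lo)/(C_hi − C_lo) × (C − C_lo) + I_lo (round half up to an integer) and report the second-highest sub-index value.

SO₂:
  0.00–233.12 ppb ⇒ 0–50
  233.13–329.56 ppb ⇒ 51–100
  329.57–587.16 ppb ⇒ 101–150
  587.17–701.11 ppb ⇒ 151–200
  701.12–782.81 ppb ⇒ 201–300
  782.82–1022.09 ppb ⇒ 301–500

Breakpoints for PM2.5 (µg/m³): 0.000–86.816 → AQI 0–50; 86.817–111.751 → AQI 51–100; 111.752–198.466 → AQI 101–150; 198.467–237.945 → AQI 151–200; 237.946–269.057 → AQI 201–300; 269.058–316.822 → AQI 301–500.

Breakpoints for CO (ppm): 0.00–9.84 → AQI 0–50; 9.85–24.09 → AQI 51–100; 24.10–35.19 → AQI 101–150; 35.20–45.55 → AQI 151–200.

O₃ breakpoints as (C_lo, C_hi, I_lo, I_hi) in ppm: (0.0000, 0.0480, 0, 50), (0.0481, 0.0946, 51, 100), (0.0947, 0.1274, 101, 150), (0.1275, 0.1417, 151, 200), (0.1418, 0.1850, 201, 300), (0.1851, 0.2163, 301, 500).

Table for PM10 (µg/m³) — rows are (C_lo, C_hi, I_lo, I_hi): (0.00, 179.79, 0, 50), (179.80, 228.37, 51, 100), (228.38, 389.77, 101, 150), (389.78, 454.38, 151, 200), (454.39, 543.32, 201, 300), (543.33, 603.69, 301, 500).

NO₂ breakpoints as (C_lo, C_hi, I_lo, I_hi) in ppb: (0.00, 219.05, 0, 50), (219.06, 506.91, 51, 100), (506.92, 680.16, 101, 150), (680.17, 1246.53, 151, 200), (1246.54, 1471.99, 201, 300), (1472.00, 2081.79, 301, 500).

SO₂: 519.68 lies in 329.57–587.16, so I_lo=101, I_hi=150, C_lo=329.57, C_hi=587.16.
(150−101)/(587.16−329.57) × (519.68−329.57) + 101 = 49/257.59 × 190.11 + 101 ≈ 137.16 → 137.
PM2.5 222.809: bracket 198.467–237.945 → index 151–200; slope 49/39.478, offset 24.342.
AQI = 151 + 49/39.478·24.342 ≈ 181.21 ⇒ 181.
CO: 15.95 ∈ [9.85, 24.09] ↔ index [51, 100].
51 + (15.95−9.85)·(100−51)/(24.09−9.85) = 51 + 6.10·49/14.24 ≈ 71.99, so AQI = 72.
O₃ 0.1955: bracket 0.1851–0.2163 → index 301–500; slope 199/0.0312, offset 0.0104.
AQI = 301 + 199/0.0312·0.0104 ≈ 367.33 ⇒ 367.
PM10: row 228.38–389.77 (AQI 101–150). (150−101)·(300.99−228.38)/(389.77−228.38) + 101 = 49·72.61/161.39 + 101 ≈ 123.05 → 123.
NO₂ 1512.95: bracket 1472.00–2081.79 → index 301–500; slope 199/609.79, offset 40.95.
AQI = 301 + 199/609.79·40.95 ≈ 314.36 ⇒ 314.
Sub-indices: SO₂→137, PM2.5→181, CO→72, O₃→367, PM10→123, NO₂→314. Ranked high→low: 367, 314, 181, 137, 123, 72. Second-highest sub-index = 314.

314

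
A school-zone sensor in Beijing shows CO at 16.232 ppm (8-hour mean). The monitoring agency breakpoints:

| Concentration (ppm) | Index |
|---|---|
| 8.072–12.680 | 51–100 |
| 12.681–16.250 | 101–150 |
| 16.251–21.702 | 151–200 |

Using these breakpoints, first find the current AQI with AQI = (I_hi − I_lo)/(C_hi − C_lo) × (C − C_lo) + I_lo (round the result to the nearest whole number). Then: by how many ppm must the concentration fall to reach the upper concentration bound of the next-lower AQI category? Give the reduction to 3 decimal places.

CO 16.232: bracket 12.681–16.250 → index 101–150; slope 49/3.569, offset 3.551.
AQI = 101 + 49/3.569·3.551 ≈ 149.75 ⇒ 150.
Current AQI 150 is in the Unhealthy for Sensitive Groups range (101–150). The next-lower category tops out at AQI 100, whose upper concentration bound is 12.680 ppm.
Reduction needed = 16.232 − 12.680 = 3.552 ppm.

3.552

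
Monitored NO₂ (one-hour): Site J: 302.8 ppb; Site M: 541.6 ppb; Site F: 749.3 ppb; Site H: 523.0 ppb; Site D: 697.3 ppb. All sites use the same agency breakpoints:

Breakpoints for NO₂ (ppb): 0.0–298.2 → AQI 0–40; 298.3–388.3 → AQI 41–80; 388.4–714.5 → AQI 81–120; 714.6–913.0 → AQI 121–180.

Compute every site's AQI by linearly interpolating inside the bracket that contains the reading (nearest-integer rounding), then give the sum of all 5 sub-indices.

488

Site J: 302.8 ∈ [298.3, 388.3] ↔ index [41, 80].
41 + (302.8−298.3)·(80−41)/(388.3−298.3) = 41 + 4.5·39/90.0 ≈ 42.95, so AQI = 43.
Site M: 541.6 lies in 388.4–714.5, so I_lo=81, I_hi=120, C_lo=388.4, C_hi=714.5.
(120−81)/(714.5−388.4) × (541.6−388.4) + 81 = 39/326.1 × 153.2 + 81 ≈ 99.32 → 99.
Site F: 749.3 lies in 714.6–913.0, so I_lo=121, I_hi=180, C_lo=714.6, C_hi=913.0.
(180−121)/(913.0−714.6) × (749.3−714.6) + 121 = 59/198.4 × 34.7 + 121 ≈ 131.32 → 131.
Site H: row 388.4–714.5 (AQI 81–120). (120−81)·(523.0−388.4)/(714.5−388.4) + 81 = 39·134.6/326.1 + 81 ≈ 97.10 → 97.
Site D 697.3: bracket 388.4–714.5 → index 81–120; slope 39/326.1, offset 308.9.
AQI = 81 + 39/326.1·308.9 ≈ 117.94 ⇒ 118.
AQIs: Site J=43, Site M=99, Site F=131, Site H=97, Site D=118. Sum = 43 + 99 + 131 + 97 + 118 = 488.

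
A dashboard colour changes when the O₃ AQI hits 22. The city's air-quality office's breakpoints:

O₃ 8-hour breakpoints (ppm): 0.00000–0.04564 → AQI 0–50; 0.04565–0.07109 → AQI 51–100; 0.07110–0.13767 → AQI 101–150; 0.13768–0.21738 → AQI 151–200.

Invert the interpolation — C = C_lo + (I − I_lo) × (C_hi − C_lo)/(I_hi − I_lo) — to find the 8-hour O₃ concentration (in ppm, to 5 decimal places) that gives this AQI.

0.02008

AQI 22 lies in the 0–50 band, which corresponds to 0.00000–0.04564 ppm.
C = 0.00000 + (22−0)×(0.04564−0.00000)/(50−0) = 0.00000 + 22×0.04564/50 ≈ 0.0200816 ppm → 0.02008 ppm to 5 dp.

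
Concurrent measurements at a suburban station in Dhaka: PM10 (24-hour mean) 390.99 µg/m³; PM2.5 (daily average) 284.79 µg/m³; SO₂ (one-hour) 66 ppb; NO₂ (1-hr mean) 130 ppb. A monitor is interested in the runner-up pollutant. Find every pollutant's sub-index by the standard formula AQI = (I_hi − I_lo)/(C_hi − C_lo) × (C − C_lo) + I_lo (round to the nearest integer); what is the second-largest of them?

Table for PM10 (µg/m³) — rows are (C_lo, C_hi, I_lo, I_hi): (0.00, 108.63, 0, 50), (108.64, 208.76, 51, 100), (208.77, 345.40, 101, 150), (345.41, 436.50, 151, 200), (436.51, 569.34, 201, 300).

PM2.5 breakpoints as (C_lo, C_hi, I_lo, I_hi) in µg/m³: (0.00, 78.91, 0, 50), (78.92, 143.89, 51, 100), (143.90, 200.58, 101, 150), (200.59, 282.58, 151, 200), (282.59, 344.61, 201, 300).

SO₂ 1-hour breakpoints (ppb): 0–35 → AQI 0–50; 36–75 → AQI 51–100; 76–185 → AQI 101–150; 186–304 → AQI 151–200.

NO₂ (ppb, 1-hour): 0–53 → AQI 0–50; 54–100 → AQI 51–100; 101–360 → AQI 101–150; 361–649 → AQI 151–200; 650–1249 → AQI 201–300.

PM10: row 345.41–436.50 (AQI 151–200). (200−151)·(390.99−345.41)/(436.50−345.41) + 151 = 49·45.58/91.09 + 151 ≈ 175.52 → 176.
PM2.5: 284.79 ∈ [282.59, 344.61] ↔ index [201, 300].
201 + (284.79−282.59)·(300−201)/(344.61−282.59) = 201 + 2.20·99/62.02 ≈ 204.51, so AQI = 205.
SO₂: 66 lies in 36–75, so I_lo=51, I_hi=100, C_lo=36, C_hi=75.
(100−51)/(75−36) × (66−36) + 51 = 49/39 × 30 + 51 ≈ 88.69 → 89.
NO₂: 130 lies in 101–360, so I_lo=101, I_hi=150, C_lo=101, C_hi=360.
(150−101)/(360−101) × (130−101) + 101 = 49/259 × 29 + 101 ≈ 106.49 → 106.
Sub-indices: PM10→176, PM2.5→205, SO₂→89, NO₂→106. Ranked high→low: 205, 176, 106, 89. Second-highest sub-index = 176.

176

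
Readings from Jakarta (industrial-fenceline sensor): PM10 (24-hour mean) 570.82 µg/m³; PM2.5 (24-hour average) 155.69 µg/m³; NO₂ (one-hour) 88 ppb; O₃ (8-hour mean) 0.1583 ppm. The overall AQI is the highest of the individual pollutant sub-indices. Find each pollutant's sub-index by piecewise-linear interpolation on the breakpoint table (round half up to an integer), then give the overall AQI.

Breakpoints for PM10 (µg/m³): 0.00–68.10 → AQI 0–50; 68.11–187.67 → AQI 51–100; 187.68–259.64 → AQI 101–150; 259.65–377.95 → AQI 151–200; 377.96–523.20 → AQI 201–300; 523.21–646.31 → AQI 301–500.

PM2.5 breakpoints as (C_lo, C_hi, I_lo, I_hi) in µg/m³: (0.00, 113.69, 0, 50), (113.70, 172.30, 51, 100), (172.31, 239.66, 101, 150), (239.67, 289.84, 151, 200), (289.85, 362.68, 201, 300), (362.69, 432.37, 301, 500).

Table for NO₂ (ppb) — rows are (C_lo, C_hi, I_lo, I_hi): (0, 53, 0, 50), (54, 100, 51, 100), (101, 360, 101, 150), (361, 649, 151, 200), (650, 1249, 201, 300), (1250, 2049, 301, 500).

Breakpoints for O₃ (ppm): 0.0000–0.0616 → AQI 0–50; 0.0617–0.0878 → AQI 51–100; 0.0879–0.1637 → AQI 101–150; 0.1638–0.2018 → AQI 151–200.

378

PM10: 570.82 lies in 523.21–646.31, so I_lo=301, I_hi=500, C_lo=523.21, C_hi=646.31.
(500−301)/(646.31−523.21) × (570.82−523.21) + 301 = 199/123.10 × 47.61 + 301 ≈ 377.96 → 378.
PM2.5: 155.69 lies in 113.70–172.30, so I_lo=51, I_hi=100, C_lo=113.70, C_hi=172.30.
(100−51)/(172.30−113.70) × (155.69−113.70) + 51 = 49/58.60 × 41.99 + 51 ≈ 86.11 → 86.
NO₂: 88 lies in 54–100, so I_lo=51, I_hi=100, C_lo=54, C_hi=100.
(100−51)/(100−54) × (88−54) + 51 = 49/46 × 34 + 51 ≈ 87.22 → 87.
O₃ 0.1583: bracket 0.0879–0.1637 → index 101–150; slope 49/0.0758, offset 0.0704.
AQI = 101 + 49/0.0758·0.0704 ≈ 146.51 ⇒ 147.
Sub-indices: PM10→378, PM2.5→86, NO₂→87, O₃→147. Overall AQI = max = 378; dominant pollutant is PM10.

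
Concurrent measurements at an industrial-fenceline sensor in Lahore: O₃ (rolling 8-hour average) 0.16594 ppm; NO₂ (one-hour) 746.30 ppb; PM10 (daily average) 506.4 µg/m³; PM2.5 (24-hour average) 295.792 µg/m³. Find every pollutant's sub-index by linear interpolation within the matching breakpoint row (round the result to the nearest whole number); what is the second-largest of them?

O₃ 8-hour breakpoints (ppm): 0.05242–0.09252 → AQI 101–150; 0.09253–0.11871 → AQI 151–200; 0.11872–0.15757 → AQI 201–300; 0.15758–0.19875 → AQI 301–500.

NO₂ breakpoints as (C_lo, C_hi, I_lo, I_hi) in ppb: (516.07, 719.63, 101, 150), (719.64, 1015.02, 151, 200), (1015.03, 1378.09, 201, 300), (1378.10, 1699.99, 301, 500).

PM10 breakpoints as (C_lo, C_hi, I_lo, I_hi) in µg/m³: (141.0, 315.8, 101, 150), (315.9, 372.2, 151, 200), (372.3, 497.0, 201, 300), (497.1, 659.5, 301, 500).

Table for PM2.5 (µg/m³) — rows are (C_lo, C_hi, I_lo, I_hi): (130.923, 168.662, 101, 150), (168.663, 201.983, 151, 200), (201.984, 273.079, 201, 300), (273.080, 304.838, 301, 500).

341

O₃: 0.16594 lies in 0.15758–0.19875, so I_lo=301, I_hi=500, C_lo=0.15758, C_hi=0.19875.
(500−301)/(0.19875−0.15758) × (0.16594−0.15758) + 301 = 199/0.04117 × 0.00836 + 301 ≈ 341.41 → 341.
NO₂: 746.30 lies in 719.64–1015.02, so I_lo=151, I_hi=200, C_lo=719.64, C_hi=1015.02.
(200−151)/(1015.02−719.64) × (746.30−719.64) + 151 = 49/295.38 × 26.66 + 151 ≈ 155.42 → 155.
PM10: row 497.1–659.5 (AQI 301–500). (500−301)·(506.4−497.1)/(659.5−497.1) + 301 = 199·9.3/162.4 + 301 ≈ 312.40 → 312.
PM2.5 295.792: bracket 273.080–304.838 → index 301–500; slope 199/31.758, offset 22.712.
AQI = 301 + 199/31.758·22.712 ≈ 443.32 ⇒ 443.
Sub-indices: O₃→341, NO₂→155, PM10→312, PM2.5→443. Ranked high→low: 443, 341, 312, 155. Second-highest sub-index = 341.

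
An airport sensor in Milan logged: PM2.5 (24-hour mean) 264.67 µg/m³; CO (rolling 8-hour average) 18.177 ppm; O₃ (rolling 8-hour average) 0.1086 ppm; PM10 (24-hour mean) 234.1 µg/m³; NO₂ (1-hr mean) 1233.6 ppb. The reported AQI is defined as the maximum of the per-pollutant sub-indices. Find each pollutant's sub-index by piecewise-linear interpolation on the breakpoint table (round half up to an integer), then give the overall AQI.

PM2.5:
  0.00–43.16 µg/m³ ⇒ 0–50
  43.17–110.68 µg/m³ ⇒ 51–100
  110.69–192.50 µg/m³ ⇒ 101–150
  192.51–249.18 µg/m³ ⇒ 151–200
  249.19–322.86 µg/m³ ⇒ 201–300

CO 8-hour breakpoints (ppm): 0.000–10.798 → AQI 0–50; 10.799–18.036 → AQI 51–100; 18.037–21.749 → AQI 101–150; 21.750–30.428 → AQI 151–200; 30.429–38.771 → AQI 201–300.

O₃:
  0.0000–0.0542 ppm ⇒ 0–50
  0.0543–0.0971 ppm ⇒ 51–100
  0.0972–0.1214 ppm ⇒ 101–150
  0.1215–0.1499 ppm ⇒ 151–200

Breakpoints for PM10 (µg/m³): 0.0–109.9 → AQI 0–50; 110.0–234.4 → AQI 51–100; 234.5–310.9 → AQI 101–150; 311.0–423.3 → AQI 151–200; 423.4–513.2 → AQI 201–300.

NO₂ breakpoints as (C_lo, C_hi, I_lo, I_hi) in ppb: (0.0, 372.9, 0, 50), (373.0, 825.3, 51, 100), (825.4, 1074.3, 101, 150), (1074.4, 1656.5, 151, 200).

PM2.5: 264.67 lies in 249.19–322.86, so I_lo=201, I_hi=300, C_lo=249.19, C_hi=322.86.
(300−201)/(322.86−249.19) × (264.67−249.19) + 201 = 99/73.67 × 15.48 + 201 ≈ 221.80 → 222.
CO: row 18.037–21.749 (AQI 101–150). (150−101)·(18.177−18.037)/(21.749−18.037) + 101 = 49·0.140/3.712 + 101 ≈ 102.85 → 103.
O₃: 0.1086 ∈ [0.0972, 0.1214] ↔ index [101, 150].
101 + (0.1086−0.0972)·(150−101)/(0.1214−0.0972) = 101 + 0.0114·49/0.0242 ≈ 124.08, so AQI = 124.
PM10: 234.1 ∈ [110.0, 234.4] ↔ index [51, 100].
51 + (234.1−110.0)·(100−51)/(234.4−110.0) = 51 + 124.1·49/124.4 ≈ 99.88, so AQI = 100.
NO₂: 1233.6 lies in 1074.4–1656.5, so I_lo=151, I_hi=200, C_lo=1074.4, C_hi=1656.5.
(200−151)/(1656.5−1074.4) × (1233.6−1074.4) + 151 = 49/582.1 × 159.2 + 151 ≈ 164.40 → 164.
Sub-indices: PM2.5→222, CO→103, O₃→124, PM10→100, NO₂→164. Overall AQI = max = 222; dominant pollutant is PM2.5.
AQI 222: Very Unhealthy.

222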